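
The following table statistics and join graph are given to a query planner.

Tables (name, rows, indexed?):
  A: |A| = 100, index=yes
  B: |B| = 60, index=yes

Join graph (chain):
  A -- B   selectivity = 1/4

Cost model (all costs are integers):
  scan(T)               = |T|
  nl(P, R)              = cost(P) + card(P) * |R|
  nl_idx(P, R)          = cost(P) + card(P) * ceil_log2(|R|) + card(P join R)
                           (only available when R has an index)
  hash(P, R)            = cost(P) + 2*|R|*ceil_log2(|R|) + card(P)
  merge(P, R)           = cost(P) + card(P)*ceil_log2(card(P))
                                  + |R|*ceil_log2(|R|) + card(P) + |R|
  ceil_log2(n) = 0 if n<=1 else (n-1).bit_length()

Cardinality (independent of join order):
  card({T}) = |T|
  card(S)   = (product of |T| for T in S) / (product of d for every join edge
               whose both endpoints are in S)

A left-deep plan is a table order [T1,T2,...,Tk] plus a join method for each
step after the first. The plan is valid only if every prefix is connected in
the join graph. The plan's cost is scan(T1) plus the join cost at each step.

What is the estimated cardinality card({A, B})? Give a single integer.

1500

Tables in S: A(100), B(60)
Edges inside S: A-B(d=4)
numerator = 100 * 60 = 6000
denominator = 4 = 4
card(S) = 6000 / 4 = 1500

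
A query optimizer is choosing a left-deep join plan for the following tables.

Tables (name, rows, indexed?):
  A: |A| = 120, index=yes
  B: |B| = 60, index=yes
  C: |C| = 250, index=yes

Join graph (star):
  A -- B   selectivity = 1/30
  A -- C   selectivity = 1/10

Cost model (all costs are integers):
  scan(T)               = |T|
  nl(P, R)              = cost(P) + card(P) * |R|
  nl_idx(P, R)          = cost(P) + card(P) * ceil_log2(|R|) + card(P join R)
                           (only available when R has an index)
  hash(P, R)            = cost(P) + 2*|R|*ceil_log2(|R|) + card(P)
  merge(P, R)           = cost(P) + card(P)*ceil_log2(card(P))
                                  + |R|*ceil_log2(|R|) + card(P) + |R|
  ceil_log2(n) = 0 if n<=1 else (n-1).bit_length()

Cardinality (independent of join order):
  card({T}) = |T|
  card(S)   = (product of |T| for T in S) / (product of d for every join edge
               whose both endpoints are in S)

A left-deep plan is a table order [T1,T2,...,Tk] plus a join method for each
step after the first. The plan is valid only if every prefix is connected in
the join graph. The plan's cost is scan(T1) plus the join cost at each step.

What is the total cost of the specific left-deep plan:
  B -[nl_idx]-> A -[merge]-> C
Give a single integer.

5130

step 1: scan B: cost=60, card=60
step 2: join A via nl_idx
    card(P join A) = 60*120/(30) = 240
    cost = 60 + 60*7 + 240 = 720
step 3: join C via merge
    card(P join C) = 240*250/(10) = 6000
    cost = 720 + 240*8 + 250*8 + 240 + 250 = 5130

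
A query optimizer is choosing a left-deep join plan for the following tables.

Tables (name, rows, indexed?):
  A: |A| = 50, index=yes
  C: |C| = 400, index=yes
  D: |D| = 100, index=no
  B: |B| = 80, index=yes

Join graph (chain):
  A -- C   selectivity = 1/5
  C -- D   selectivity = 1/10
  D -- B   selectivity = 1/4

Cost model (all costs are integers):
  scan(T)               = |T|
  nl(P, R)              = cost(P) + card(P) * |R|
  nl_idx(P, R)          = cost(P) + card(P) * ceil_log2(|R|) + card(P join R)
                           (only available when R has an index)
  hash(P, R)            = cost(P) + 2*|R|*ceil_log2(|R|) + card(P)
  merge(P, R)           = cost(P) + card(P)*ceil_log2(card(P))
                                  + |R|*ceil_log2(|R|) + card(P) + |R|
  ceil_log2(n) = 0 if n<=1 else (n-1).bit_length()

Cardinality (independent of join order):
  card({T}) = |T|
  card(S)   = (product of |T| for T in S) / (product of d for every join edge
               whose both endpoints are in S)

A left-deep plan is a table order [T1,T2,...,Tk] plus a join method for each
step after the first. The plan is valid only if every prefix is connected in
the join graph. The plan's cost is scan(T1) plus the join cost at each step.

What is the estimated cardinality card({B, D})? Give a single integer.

Tables in S: B(80), D(100)
Edges inside S: D-B(d=4)
numerator = 80 * 100 = 8000
denominator = 4 = 4
card(S) = 8000 / 4 = 2000

2000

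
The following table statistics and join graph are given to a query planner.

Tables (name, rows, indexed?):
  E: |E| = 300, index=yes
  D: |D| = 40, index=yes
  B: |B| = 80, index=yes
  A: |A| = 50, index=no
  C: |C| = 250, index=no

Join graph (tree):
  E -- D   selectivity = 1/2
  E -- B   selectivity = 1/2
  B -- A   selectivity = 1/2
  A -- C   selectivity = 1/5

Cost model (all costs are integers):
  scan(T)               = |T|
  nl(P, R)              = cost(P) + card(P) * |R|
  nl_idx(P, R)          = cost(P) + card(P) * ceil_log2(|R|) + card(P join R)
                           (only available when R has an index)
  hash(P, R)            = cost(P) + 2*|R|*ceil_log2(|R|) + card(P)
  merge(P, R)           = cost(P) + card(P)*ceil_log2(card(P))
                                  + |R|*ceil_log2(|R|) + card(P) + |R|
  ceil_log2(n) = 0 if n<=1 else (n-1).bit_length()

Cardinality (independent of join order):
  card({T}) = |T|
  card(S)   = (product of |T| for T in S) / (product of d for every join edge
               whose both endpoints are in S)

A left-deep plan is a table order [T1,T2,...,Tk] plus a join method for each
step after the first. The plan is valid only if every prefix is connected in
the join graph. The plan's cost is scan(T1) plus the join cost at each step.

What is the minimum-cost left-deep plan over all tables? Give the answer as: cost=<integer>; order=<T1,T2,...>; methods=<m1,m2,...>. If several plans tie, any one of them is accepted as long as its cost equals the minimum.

cost=6252800; order=E,D,B,A,C; methods=hash,hash,hash,hash

Selinger DP (subsets sized 1..n):
  {E}: scan cost=300, card=300
  {D}: scan cost=40, card=40
  {B}: scan cost=80, card=80
  {A}: scan cost=50, card=50
  {C}: scan cost=250, card=250
  {DE}: card=6000; try (D,hash)→1080, (E,merge)→3320, (D,merge)→3580, (E,hash)→5480, (E,nl_idx)→6400, (D,nl_idx)→8100 …(+2); best=1080 via (D,hash)
  {BE}: card=12000; try (B,hash)→1720, (E,merge)→3720, (B,merge)→3940, (E,hash)→5560, (E,nl_idx)→12800, (B,nl_idx)→14400 …(+2); best=1720 via (B,hash)
  {AB}: card=2000; try (A,hash)→760, (B,merge)→1040, (A,merge)→1070, (B,hash)→1220, (B,nl_idx)→2400, (B,nl)→4050 …(+1); best=760 via (A,hash)
  {AC}: card=2500; try (A,hash)→1100, (C,merge)→2650, (A,merge)→2850, (C,hash)→4100, (C,nl)→12550, (A,nl)→12750; best=1100 via (A,hash)
  {BDE}: card=240000; try (B,hash)→8200, (D,hash)→14200, (B,merge)→85720, (D,merge)→182000, (B,nl_idx)→283080, (D,nl_idx)→313720 …(+2); best=8200 via (B,hash)
  {ABE}: card=300000; try (E,hash)→8160, (A,hash)→14320, (E,merge)→27760, (A,merge)→182070, (E,nl_idx)→318760, (E,nl)→600760 …(+1); best=8160 via (E,hash)
  {ABC}: card=100000; try (B,hash)→4720, (C,hash)→6760, (C,merge)→27010, (B,merge)→34240, (B,nl_idx)→118600, (B,nl)→201100 …(+1); best=4720 via (B,hash)
  {ABDE}: card=6000000; try (A,hash)→248800, (D,hash)→308640, (A,merge)→4568550, (D,merge)→6008440, (D,nl_idx)→7808160, (D,nl)→12008160 …(+1); best=248800 via (A,hash)
  {ABCE}: card=15000000; try (E,hash)→110120, (C,hash)→312160, (E,merge)→1807720, (C,merge)→6010410, (E,nl_idx)→15904720, (E,nl)→30004720 …(+1); best=110120 via (E,hash)
  {ABCDE}: card=300000000; try (C,hash)→6252800, (D,hash)→15110600, (C,merge)→144251050, (D,merge)→375110400, (D,nl_idx)→390110120, (D,nl)→600110120 …(+1); best=6252800 via (C,hash)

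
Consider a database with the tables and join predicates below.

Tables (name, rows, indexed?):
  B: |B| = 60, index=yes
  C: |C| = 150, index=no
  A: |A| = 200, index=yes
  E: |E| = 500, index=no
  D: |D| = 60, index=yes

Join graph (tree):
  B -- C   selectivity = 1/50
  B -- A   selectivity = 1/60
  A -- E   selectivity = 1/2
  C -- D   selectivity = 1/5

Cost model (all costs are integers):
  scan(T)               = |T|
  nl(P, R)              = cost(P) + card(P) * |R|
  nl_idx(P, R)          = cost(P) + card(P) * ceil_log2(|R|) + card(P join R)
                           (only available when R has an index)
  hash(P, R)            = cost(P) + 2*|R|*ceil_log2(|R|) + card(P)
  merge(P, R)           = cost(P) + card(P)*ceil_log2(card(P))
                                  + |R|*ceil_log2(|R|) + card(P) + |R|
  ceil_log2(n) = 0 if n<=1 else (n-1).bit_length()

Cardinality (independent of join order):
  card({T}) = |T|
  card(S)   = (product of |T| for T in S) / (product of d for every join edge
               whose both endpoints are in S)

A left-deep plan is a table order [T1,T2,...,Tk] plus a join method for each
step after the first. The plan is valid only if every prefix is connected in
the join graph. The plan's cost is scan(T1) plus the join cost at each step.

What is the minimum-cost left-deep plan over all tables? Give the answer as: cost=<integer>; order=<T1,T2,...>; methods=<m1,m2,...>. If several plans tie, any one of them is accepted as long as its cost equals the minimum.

cost=20580; order=C,B,A,D,E; methods=hash,nl_idx,hash,hash

Selinger DP (subsets sized 1..n):
  {B}: scan cost=60, card=60
  {C}: scan cost=150, card=150
  {A}: scan cost=200, card=200
  {E}: scan cost=500, card=500
  {D}: scan cost=60, card=60
  {BC}: card=180; try (B,hash)→1020, (B,nl_idx)→1230, (C,merge)→1830, (B,merge)→1920, (C,hash)→2520, (C,nl)→9060 …(+1); best=1020 via (B,hash)
  {AB}: card=200; try (A,nl_idx)→740, (B,hash)→1120, (B,nl_idx)→1600, (A,merge)→2280, (B,merge)→2420, (A,hash)→3320 …(+2); best=740 via (A,nl_idx)
  {CD}: card=1800; try (D,hash)→1020, (C,merge)→1830, (D,merge)→1920, (C,hash)→2520, (D,nl_idx)→2850, (C,nl)→9060 …(+1); best=1020 via (D,hash)
  {AE}: card=50000; try (A,hash)→4200, (E,merge)→7000, (A,merge)→7300, (E,hash)→9400, (A,nl_idx)→54500, (E,nl)→100200 …(+1); best=4200 via (A,hash)
  {ABC}: card=600; try (A,nl_idx)→3060, (C,hash)→3340, (C,merge)→3890, (A,hash)→4400, (A,merge)→4440, (C,nl)→30740 …(+1); best=3060 via (A,nl_idx)
  {BCD}: card=2160; try (D,hash)→1920, (D,merge)→3060, (B,hash)→3540, (D,nl_idx)→4260, (D,nl)→11820, (B,nl_idx)→13980 …(+2); best=1920 via (D,hash)
  {ABE}: card=50000; try (E,merge)→7540, (E,hash)→9940, (B,hash)→54920, (E,nl)→100740, (B,nl_idx)→354200, (B,merge)→854620 …(+1); best=7540 via (E,merge)
  {ABCE}: card=150000; try (E,hash)→12660, (E,merge)→14660, (C,hash)→59940, (E,nl)→303060, (C,merge)→858890, (C,nl)→7507540; best=12660 via (E,hash)
  {ABCD}: card=7200; try (D,hash)→4380, (A,hash)→7280, (D,merge)→10080, (D,nl_idx)→13860, (A,nl_idx)→26400, (A,merge)→31800 …(+2); best=4380 via (D,hash)
  {ABCDE}: card=1800000; try (E,hash)→20580, (E,merge)→110180, (D,hash)→163380, (D,nl_idx)→2712660, (D,merge)→2863080, (E,nl)→3604380 …(+1); best=20580 via (E,hash)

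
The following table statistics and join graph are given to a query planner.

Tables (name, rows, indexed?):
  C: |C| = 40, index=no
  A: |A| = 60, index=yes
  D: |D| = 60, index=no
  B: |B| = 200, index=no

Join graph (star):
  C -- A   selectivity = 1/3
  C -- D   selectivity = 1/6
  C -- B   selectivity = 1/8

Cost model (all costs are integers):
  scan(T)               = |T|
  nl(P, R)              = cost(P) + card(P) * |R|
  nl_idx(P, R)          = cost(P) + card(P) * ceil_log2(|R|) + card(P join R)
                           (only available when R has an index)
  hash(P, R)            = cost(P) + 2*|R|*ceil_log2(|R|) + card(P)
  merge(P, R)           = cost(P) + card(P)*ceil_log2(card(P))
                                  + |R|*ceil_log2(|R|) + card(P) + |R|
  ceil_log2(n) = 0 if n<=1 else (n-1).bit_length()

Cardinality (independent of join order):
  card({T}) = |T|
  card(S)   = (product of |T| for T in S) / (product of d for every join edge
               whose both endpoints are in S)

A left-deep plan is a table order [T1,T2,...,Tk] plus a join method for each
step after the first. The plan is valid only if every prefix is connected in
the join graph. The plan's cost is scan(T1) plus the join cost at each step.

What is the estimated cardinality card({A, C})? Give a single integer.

800

Tables in S: A(60), C(40)
Edges inside S: C-A(d=3)
numerator = 60 * 40 = 2400
denominator = 3 = 3
card(S) = 2400 / 3 = 800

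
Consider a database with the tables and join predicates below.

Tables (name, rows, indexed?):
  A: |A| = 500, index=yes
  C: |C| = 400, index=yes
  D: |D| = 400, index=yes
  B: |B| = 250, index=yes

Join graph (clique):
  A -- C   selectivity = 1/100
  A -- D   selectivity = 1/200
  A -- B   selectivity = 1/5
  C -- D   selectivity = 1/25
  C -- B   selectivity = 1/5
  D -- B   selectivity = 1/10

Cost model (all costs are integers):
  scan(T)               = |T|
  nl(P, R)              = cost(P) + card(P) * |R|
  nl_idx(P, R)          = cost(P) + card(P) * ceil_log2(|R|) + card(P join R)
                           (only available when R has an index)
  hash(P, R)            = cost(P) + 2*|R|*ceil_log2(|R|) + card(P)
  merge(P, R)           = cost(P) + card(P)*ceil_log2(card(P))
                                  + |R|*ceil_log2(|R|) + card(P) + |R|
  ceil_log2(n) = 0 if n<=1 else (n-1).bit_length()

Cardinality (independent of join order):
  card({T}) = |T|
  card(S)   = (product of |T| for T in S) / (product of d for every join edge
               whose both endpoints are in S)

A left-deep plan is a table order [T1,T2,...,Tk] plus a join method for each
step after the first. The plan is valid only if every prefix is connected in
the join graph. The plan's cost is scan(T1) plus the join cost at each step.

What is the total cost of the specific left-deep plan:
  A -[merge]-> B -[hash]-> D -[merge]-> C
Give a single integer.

step 1: scan A: cost=500, card=500
step 2: join B via merge
    card(P join B) = 500*250/(5) = 25000
    cost = 500 + 500*9 + 250*8 + 500 + 250 = 7750
step 3: join D via hash
    card(P join D) = 25000*400/(200*10) = 5000
    cost = 7750 + 2*400*9 + 25000 = 39950
step 4: join C via merge
    card(P join C) = 5000*400/(100*25*5) = 160
    cost = 39950 + 5000*13 + 400*9 + 5000 + 400 = 113950

113950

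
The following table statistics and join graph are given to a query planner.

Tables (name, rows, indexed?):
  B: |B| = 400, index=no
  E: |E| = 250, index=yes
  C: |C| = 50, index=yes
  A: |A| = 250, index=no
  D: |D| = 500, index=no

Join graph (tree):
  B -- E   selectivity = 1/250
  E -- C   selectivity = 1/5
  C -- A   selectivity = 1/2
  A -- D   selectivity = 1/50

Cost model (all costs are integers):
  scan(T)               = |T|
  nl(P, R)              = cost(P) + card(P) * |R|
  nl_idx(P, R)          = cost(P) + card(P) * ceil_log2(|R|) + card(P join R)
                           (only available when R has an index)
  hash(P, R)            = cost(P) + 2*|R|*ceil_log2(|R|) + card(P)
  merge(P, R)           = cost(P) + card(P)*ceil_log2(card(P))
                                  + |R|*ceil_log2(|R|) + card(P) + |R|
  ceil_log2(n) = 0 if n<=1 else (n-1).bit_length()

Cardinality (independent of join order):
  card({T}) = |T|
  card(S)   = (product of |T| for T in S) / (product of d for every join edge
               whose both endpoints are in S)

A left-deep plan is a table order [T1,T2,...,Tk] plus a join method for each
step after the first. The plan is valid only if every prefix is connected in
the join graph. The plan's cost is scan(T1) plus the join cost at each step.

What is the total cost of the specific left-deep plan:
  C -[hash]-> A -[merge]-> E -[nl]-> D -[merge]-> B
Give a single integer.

step 1: scan C: cost=50, card=50
step 2: join A via hash
    card(P join A) = 50*250/(2) = 6250
    cost = 50 + 2*250*8 + 50 = 4100
step 3: join E via merge
    card(P join E) = 6250*250/(5) = 312500
    cost = 4100 + 6250*13 + 250*8 + 6250 + 250 = 93850
step 4: join D via nl
    card(P join D) = 312500*500/(50) = 3125000
    cost = 93850 + 312500*500 = 156343850
step 5: join B via merge
    card(P join B) = 3125000*400/(250) = 5000000
    cost = 156343850 + 3125000*22 + 400*9 + 3125000 + 400 = 228222850

228222850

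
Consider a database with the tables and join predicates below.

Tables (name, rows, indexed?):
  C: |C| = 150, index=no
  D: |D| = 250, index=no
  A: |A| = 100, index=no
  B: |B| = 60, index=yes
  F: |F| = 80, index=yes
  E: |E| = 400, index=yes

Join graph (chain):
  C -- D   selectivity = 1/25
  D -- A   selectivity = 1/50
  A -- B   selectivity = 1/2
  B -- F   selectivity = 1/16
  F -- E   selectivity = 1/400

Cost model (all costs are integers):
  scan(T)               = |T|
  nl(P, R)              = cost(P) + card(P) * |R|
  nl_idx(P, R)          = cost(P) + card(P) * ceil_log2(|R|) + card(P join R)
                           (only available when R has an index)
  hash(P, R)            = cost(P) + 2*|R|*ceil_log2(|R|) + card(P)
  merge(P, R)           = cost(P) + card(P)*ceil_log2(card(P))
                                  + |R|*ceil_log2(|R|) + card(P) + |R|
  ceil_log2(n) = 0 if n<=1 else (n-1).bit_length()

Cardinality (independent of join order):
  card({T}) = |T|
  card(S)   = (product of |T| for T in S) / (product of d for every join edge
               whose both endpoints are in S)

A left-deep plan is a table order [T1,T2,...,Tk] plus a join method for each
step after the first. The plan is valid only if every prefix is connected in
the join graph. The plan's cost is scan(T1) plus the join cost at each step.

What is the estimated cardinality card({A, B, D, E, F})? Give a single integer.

Tables in S: A(100), B(60), D(250), E(400), F(80)
Edges inside S: D-A(d=50), A-B(d=2), B-F(d=16), F-E(d=400)
numerator = 100 * 60 * 250 * 400 * 80 = 48000000000
denominator = 50 * 2 * 16 * 400 = 640000
card(S) = 48000000000 / 640000 = 75000

75000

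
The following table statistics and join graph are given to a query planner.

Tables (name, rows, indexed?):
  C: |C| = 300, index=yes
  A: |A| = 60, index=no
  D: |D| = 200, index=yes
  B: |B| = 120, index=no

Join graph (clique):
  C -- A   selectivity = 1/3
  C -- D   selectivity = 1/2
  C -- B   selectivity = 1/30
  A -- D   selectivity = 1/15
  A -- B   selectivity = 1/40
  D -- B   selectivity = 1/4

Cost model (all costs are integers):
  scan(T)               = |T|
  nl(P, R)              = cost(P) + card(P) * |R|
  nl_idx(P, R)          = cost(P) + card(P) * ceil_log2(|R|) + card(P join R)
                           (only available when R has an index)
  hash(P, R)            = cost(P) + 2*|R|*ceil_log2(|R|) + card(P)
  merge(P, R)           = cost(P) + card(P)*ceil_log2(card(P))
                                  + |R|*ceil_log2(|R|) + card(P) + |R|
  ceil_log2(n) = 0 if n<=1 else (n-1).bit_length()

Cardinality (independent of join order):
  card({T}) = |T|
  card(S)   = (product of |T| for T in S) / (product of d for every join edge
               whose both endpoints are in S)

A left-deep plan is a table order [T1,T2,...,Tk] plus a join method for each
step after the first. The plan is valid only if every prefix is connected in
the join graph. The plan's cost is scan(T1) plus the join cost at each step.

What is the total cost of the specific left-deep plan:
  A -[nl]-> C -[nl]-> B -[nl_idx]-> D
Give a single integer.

step 1: scan A: cost=60, card=60
step 2: join C via nl
    card(P join C) = 60*300/(3) = 6000
    cost = 60 + 60*300 = 18060
step 3: join B via nl
    card(P join B) = 6000*120/(30*40) = 600
    cost = 18060 + 6000*120 = 738060
step 4: join D via nl_idx
    card(P join D) = 600*200/(2*15*4) = 1000
    cost = 738060 + 600*8 + 1000 = 743860

743860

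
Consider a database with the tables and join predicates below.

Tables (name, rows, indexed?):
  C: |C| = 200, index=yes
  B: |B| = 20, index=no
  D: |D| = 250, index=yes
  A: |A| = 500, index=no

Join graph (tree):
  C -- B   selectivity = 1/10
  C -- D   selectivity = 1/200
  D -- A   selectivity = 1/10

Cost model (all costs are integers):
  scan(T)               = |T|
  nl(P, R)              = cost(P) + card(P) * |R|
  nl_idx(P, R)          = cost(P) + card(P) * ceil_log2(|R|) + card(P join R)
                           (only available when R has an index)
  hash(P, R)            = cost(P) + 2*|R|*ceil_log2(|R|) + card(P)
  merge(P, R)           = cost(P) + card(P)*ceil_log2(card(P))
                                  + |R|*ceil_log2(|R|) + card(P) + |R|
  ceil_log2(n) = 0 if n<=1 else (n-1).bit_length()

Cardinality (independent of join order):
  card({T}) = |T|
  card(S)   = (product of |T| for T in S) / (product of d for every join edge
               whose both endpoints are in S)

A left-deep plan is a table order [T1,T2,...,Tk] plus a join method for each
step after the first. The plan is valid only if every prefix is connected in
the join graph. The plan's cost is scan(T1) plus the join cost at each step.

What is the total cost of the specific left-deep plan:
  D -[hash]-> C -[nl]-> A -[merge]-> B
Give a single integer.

step 1: scan D: cost=250, card=250
step 2: join C via hash
    card(P join C) = 250*200/(200) = 250
    cost = 250 + 2*200*8 + 250 = 3700
step 3: join A via nl
    card(P join A) = 250*500/(10) = 12500
    cost = 3700 + 250*500 = 128700
step 4: join B via merge
    card(P join B) = 12500*20/(10) = 25000
    cost = 128700 + 12500*14 + 20*5 + 12500 + 20 = 316320

316320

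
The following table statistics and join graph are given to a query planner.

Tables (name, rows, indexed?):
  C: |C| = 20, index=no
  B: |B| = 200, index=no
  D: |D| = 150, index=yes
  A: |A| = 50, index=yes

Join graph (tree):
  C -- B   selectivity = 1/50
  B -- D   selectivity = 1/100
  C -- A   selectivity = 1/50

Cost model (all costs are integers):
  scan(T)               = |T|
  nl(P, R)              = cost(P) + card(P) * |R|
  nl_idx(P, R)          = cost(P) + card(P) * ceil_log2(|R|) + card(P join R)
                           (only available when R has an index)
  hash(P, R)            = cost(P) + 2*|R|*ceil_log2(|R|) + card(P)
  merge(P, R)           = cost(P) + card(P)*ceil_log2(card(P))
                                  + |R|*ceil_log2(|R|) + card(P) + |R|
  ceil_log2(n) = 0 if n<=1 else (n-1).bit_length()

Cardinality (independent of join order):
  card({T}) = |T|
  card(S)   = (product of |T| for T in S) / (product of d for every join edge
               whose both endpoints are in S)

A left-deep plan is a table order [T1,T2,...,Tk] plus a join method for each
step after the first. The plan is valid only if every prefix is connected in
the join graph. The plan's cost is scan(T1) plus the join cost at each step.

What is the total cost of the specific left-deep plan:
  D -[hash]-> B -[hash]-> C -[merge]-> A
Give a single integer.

5310

step 1: scan D: cost=150, card=150
step 2: join B via hash
    card(P join B) = 150*200/(100) = 300
    cost = 150 + 2*200*8 + 150 = 3500
step 3: join C via hash
    card(P join C) = 300*20/(50) = 120
    cost = 3500 + 2*20*5 + 300 = 4000
step 4: join A via merge
    card(P join A) = 120*50/(50) = 120
    cost = 4000 + 120*7 + 50*6 + 120 + 50 = 5310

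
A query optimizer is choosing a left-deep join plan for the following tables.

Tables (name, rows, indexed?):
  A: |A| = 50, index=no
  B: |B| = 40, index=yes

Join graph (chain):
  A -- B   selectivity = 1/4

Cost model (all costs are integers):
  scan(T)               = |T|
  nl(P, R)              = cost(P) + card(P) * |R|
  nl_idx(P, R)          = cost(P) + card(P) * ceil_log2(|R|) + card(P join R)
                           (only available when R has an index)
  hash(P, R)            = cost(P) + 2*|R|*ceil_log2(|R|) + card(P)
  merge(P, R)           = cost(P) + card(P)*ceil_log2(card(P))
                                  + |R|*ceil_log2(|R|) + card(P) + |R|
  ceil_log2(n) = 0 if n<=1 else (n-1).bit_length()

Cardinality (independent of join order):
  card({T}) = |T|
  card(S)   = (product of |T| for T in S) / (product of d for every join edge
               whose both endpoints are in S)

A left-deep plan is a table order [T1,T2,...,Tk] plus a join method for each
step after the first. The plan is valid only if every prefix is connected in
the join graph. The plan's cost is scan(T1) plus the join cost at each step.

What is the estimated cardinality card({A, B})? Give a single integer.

500

Tables in S: A(50), B(40)
Edges inside S: A-B(d=4)
numerator = 50 * 40 = 2000
denominator = 4 = 4
card(S) = 2000 / 4 = 500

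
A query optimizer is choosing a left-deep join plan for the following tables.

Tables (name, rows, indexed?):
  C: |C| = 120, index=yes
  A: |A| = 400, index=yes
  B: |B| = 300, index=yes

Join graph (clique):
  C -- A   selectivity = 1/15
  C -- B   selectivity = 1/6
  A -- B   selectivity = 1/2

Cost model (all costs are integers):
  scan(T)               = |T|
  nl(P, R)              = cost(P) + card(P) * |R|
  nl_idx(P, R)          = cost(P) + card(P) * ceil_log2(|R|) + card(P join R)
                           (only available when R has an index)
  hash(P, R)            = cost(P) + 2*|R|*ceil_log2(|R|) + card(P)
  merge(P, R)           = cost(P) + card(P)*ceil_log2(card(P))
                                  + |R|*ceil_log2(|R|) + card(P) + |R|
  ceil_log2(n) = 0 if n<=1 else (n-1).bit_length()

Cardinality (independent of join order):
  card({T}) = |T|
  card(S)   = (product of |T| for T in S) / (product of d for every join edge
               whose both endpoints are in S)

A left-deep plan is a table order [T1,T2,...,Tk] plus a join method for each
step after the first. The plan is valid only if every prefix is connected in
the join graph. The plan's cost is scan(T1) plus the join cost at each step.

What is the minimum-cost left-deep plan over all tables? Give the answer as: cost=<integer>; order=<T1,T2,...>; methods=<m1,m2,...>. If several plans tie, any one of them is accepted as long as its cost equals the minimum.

cost=11080; order=A,C,B; methods=hash,hash

Selinger DP (subsets sized 1..n):
  {C}: scan cost=120, card=120
  {A}: scan cost=400, card=400
  {B}: scan cost=300, card=300
  {AC}: card=3200; try (C,hash)→2480, (A,nl_idx)→4400, (A,merge)→5080, (C,merge)→5360, (C,nl_idx)→6400, (A,hash)→7440 …(+2); best=2480 via (C,hash)
  {BC}: card=6000; try (C,hash)→2280, (B,merge)→4080, (C,merge)→4260, (B,hash)→5640, (B,nl_idx)→7200, (C,nl_idx)→8400 …(+2); best=2280 via (C,hash)
  {AB}: card=60000; try (B,hash)→6200, (A,merge)→7300, (B,merge)→7400, (A,hash)→7800, (A,nl_idx)→63000, (B,nl_idx)→64000 …(+2); best=6200 via (B,hash)
  {ABC}: card=80000; try (B,hash)→11080, (A,hash)→15480, (B,merge)→47080, (C,hash)→67880, (A,merge)→90280, (B,nl_idx)→111280 …(+6); best=11080 via (B,hash)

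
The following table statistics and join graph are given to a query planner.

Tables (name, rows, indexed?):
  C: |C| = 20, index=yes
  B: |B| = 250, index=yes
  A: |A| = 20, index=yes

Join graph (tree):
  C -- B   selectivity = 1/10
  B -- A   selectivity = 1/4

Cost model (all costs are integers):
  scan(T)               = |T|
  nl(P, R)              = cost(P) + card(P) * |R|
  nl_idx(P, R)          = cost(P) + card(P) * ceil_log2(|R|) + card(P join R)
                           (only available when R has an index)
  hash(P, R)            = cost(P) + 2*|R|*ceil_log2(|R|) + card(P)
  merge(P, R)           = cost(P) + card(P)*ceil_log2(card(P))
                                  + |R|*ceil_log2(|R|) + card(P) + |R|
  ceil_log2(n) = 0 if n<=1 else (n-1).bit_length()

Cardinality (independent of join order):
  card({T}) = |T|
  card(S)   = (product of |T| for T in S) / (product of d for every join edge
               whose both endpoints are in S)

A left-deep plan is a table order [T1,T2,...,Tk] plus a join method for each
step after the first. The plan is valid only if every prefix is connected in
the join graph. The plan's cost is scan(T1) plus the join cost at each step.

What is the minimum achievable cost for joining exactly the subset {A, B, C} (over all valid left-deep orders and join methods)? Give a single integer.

Selinger DP over subsets of {A,B,C}:
  {C}: scan cost=20, card=20
  {B}: scan cost=250, card=250
  {A}: scan cost=20, card=20
  {BC}: card=500; try (B,nl_idx)→680, (C,hash)→700, (C,nl_idx)→2000, (B,merge)→2390, (C,merge)→2620, (B,hash)→4040 …(+2); best=680 via (B,nl_idx)
  {AB}: card=1250; try (A,hash)→700, (B,nl_idx)→1430, (B,merge)→2390, (A,merge)→2620, (A,nl_idx)→2750, (B,hash)→4040 …(+2); best=700 via (A,hash)
  {ABC}: card=2500; try (A,hash)→1380, (C,hash)→2150, (A,nl_idx)→5680, (A,merge)→5800, (C,nl_idx)→9450, (A,nl)→10680 …(+2); best=1380 via (A,hash)

1380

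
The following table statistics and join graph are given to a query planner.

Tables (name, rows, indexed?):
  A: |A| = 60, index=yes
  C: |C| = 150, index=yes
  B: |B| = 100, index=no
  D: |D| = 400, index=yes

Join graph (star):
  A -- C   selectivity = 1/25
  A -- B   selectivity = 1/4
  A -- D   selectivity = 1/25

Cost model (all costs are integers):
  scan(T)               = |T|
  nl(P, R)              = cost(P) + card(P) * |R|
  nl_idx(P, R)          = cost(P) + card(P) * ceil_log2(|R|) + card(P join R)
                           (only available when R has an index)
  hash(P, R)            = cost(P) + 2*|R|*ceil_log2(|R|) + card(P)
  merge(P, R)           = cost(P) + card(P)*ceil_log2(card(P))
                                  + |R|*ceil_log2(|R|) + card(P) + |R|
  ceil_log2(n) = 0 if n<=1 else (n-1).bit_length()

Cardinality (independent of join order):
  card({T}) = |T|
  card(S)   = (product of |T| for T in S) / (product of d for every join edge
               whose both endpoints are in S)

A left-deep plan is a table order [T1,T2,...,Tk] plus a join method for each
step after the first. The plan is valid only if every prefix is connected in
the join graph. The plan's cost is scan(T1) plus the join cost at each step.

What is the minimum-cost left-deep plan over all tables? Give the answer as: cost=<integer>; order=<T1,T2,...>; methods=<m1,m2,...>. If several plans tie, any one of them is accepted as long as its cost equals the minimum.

Selinger DP (subsets sized 1..n):
  {A}: scan cost=60, card=60
  {C}: scan cost=150, card=150
  {B}: scan cost=100, card=100
  {D}: scan cost=400, card=400
  {AC}: card=360; try (C,nl_idx)→900, (A,hash)→1020, (A,nl_idx)→1410, (C,merge)→1830, (A,merge)→1920, (C,hash)→2520 …(+2); best=900 via (C,nl_idx)
  {AB}: card=1500; try (A,hash)→920, (B,merge)→1280, (A,merge)→1320, (B,hash)→1520, (A,nl_idx)→2200, (B,nl)→6060 …(+1); best=920 via (A,hash)
  {AD}: card=960; try (A,hash)→1520, (D,nl_idx)→1560, (A,nl_idx)→3760, (D,merge)→4480, (A,merge)→4820, (D,hash)→7320 …(+2); best=1520 via (A,hash)
  {ABC}: card=9000; try (B,hash)→2660, (C,hash)→4820, (B,merge)→5300, (C,merge)→20270, (C,nl_idx)→21920, (B,nl)→36900 …(+1); best=2660 via (B,hash)
  {ACD}: card=5760; try (C,hash)→4880, (D,hash)→8460, (D,merge)→8500, (D,nl_idx)→9900, (C,merge)→13430, (C,nl_idx)→14960 …(+2); best=4880 via (C,hash)
  {ABD}: card=24000; try (B,hash)→3880, (D,hash)→9620, (B,merge)→12880, (D,merge)→22920, (D,nl_idx)→38420, (B,nl)→97520 …(+1); best=3880 via (B,hash)
  {ABCD}: card=144000; try (B,hash)→12040, (D,hash)→18860, (C,hash)→30280, (B,merge)→86320, (D,merge)→141660, (D,nl_idx)→227660 …(+5); best=12040 via (B,hash)

cost=12040; order=D,A,C,B; methods=hash,hash,hash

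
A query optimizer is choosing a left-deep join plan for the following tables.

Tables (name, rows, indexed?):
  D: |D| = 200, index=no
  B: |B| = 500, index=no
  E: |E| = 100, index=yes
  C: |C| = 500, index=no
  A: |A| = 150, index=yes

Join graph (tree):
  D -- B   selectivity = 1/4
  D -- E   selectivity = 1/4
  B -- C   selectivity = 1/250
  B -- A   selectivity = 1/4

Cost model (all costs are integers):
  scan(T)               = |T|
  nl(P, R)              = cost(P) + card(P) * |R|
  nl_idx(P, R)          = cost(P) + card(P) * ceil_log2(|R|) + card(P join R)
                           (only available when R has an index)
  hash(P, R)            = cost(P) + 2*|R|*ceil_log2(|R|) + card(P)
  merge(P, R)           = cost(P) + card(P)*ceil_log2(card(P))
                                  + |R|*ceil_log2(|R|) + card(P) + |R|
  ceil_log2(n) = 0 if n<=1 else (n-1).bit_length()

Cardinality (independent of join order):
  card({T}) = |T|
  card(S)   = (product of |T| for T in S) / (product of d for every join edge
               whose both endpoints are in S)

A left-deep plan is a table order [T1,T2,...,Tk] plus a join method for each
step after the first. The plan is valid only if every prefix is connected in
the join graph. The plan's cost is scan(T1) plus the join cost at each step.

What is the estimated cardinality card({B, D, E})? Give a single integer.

Tables in S: B(500), D(200), E(100)
Edges inside S: D-B(d=4), D-E(d=4)
numerator = 500 * 200 * 100 = 10000000
denominator = 4 * 4 = 16
card(S) = 10000000 / 16 = 625000

625000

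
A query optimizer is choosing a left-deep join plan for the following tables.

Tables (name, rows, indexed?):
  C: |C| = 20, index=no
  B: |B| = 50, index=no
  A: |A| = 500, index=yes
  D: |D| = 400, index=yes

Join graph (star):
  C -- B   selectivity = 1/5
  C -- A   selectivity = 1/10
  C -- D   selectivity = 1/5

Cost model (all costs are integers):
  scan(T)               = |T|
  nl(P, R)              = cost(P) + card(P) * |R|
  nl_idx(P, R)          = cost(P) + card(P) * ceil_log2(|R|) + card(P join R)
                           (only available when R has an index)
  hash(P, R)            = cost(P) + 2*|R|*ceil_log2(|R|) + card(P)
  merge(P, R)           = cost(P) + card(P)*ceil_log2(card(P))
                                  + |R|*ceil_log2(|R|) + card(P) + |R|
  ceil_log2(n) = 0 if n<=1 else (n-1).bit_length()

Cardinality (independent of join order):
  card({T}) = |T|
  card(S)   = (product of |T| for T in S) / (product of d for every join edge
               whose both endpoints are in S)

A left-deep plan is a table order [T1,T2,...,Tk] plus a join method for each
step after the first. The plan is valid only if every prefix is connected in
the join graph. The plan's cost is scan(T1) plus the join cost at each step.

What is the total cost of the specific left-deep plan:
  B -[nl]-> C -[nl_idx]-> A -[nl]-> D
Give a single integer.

step 1: scan B: cost=50, card=50
step 2: join C via nl
    card(P join C) = 50*20/(5) = 200
    cost = 50 + 50*20 = 1050
step 3: join A via nl_idx
    card(P join A) = 200*500/(10) = 10000
    cost = 1050 + 200*9 + 10000 = 12850
step 4: join D via nl
    card(P join D) = 10000*400/(5) = 800000
    cost = 12850 + 10000*400 = 4012850

4012850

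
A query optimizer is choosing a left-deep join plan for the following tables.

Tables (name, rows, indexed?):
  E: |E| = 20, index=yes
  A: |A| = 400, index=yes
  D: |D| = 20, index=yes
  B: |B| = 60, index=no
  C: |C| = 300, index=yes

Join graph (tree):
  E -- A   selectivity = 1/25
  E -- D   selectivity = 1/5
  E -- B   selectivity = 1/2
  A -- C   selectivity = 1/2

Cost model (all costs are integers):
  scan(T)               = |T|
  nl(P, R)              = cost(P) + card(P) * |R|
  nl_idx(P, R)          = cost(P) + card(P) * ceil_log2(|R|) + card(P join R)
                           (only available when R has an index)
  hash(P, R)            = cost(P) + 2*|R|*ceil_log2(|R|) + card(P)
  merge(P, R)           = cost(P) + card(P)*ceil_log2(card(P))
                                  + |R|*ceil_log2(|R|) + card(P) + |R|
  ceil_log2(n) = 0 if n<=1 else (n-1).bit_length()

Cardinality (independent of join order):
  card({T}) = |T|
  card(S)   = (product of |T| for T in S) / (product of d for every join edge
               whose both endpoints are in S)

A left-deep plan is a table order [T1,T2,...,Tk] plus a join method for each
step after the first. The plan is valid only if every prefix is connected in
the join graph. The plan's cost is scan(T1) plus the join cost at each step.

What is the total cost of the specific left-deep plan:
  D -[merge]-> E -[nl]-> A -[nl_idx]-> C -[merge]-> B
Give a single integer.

step 1: scan D: cost=20, card=20
step 2: join E via merge
    card(P join E) = 20*20/(5) = 80
    cost = 20 + 20*5 + 20*5 + 20 + 20 = 260
step 3: join A via nl
    card(P join A) = 80*400/(25) = 1280
    cost = 260 + 80*400 = 32260
step 4: join C via nl_idx
    card(P join C) = 1280*300/(2) = 192000
    cost = 32260 + 1280*9 + 192000 = 235780
step 5: join B via merge
    card(P join B) = 192000*60/(2) = 5760000
    cost = 235780 + 192000*18 + 60*6 + 192000 + 60 = 3884200

3884200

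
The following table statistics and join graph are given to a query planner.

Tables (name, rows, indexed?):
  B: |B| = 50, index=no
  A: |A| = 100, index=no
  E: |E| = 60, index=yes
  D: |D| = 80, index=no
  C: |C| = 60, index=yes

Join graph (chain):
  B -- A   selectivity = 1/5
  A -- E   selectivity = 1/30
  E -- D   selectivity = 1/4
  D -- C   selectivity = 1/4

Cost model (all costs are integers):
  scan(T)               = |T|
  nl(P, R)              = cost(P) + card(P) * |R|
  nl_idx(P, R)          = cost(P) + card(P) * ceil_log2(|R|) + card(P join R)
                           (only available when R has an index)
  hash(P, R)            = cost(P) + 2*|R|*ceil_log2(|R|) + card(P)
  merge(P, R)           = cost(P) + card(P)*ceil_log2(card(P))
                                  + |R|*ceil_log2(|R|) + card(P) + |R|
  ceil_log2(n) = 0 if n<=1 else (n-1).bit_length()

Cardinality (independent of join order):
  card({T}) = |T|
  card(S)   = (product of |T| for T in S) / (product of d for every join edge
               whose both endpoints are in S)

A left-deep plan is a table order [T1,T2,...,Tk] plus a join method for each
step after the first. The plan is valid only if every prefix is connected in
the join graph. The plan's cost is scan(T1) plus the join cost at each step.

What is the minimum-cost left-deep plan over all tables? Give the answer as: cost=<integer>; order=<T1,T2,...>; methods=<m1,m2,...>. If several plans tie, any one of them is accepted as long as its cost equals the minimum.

cost=45540; order=A,E,B,D,C; methods=nl_idx,hash,hash,hash

Selinger DP (subsets sized 1..n):
  {B}: scan cost=50, card=50
  {A}: scan cost=100, card=100
  {E}: scan cost=60, card=60
  {D}: scan cost=80, card=80
  {C}: scan cost=60, card=60
  {AB}: card=1000; try (B,hash)→800, (A,merge)→1200, (B,merge)→1250, (A,hash)→1500, (A,nl)→5050, (B,nl)→5100; best=800 via (B,hash)
  {AE}: card=200; try (E,nl_idx)→900, (E,hash)→920, (A,merge)→1280, (E,merge)→1320, (A,hash)→1520, (A,nl)→6060 …(+1); best=900 via (E,nl_idx)
  {DE}: card=1200; try (E,hash)→880, (D,merge)→1120, (E,merge)→1140, (D,hash)→1240, (E,nl_idx)→1760, (D,nl)→4860 …(+1); best=880 via (E,hash)
  {CD}: card=1200; try (C,hash)→880, (D,merge)→1120, (C,merge)→1140, (D,hash)→1240, (C,nl_idx)→1760, (D,nl)→4860 …(+1); best=880 via (C,hash)
  {ABE}: card=2000; try (B,hash)→1700, (E,hash)→2520, (B,merge)→3050, (E,nl_idx)→8800, (B,nl)→10900, (E,merge)→12220 …(+1); best=1700 via (B,hash)
  {ADE}: card=4000; try (D,hash)→2220, (D,merge)→3340, (A,hash)→3480, (A,merge)→16080, (D,nl)→16900, (A,nl)→120880; best=2220 via (D,hash)
  {CDE}: card=18000; try (E,hash)→2800, (C,hash)→2800, (E,merge)→15700, (C,merge)→15700, (E,nl_idx)→26080, (C,nl_idx)→26080 …(+2); best=2800 via (E,hash)
  {ABDE}: card=40000; try (D,hash)→4820, (B,hash)→6820, (D,merge)→26340, (B,merge)→54570, (D,nl)→161700, (B,nl)→202220; best=4820 via (D,hash)
  {ACDE}: card=60000; try (C,hash)→6940, (A,hash)→22200, (C,merge)→54640, (C,nl_idx)→86220, (C,nl)→242220, (A,merge)→291600 …(+1); best=6940 via (C,hash)
  {ABCDE}: card=600000; try (C,hash)→45540, (B,hash)→67540, (C,merge)→685240, (C,nl_idx)→844820, (B,merge)→1027290, (C,nl)→2404820 …(+1); best=45540 via (C,hash)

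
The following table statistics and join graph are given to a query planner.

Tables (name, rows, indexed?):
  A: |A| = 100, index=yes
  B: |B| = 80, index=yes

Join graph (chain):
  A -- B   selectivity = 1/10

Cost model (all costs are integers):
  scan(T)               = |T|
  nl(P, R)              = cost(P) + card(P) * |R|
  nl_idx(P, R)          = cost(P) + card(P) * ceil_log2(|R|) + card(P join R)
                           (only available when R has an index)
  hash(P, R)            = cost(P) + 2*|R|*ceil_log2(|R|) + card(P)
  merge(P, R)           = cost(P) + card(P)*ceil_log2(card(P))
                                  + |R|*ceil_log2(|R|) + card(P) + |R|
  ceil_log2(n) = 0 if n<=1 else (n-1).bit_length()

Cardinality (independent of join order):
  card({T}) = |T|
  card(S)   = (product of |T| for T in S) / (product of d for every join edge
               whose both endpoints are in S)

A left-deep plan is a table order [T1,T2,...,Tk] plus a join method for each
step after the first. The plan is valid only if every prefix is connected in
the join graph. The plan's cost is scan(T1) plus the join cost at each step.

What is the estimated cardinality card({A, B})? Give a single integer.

800

Tables in S: A(100), B(80)
Edges inside S: A-B(d=10)
numerator = 100 * 80 = 8000
denominator = 10 = 10
card(S) = 8000 / 10 = 800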